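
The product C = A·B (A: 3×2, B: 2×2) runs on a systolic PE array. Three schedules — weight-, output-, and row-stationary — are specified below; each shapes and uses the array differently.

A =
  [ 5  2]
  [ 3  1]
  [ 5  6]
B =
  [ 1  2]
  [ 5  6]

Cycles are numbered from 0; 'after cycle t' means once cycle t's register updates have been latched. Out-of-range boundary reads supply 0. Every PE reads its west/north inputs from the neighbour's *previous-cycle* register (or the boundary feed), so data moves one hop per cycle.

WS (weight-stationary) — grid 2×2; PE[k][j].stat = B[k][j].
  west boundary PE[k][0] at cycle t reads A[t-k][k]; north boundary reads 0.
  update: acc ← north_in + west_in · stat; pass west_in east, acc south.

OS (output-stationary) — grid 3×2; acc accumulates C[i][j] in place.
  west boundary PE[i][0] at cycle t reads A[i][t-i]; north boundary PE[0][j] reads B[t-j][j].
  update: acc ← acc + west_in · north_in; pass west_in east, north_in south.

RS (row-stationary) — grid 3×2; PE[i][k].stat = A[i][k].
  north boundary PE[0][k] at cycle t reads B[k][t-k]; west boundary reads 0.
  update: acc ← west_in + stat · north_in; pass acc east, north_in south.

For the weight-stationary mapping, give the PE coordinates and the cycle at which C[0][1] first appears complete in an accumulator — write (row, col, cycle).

(row, col, cycle) = (1, 1, 2)

WS — PE[1][1] is where C[0][1] collects:
  cycle 0: PE[1][1] → acc 0, east 0, south 0
  cycle 1: PE[1][1] → acc 0, east 0, south 0
  cycle 2: PE[1][1] → acc 22, east 2, south 22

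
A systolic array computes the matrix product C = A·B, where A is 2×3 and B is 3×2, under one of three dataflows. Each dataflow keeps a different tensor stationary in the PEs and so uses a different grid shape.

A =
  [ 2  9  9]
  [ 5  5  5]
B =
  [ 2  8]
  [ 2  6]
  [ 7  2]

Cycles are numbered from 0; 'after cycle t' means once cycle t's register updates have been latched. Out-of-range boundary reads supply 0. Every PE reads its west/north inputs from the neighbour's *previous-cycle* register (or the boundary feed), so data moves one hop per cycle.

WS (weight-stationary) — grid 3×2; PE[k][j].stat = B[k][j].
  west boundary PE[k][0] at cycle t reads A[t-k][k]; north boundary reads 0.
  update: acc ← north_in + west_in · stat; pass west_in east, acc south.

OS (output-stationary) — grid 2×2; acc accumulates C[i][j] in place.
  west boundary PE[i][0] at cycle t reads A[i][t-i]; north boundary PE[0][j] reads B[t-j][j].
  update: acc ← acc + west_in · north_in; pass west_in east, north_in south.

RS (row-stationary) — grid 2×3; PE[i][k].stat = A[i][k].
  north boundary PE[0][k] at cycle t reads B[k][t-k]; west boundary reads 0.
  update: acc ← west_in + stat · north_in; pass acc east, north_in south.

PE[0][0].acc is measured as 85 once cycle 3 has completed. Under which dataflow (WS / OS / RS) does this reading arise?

dataflow = OS

Under WS (3×2), PE[0][0]:
  step 0 · PE0,0: acc=4; fwd→2 fwd↓4
  step 1 · PE0,0: acc=10; fwd→5 fwd↓10
  step 2 · PE0,0: acc=0; fwd→0 fwd↓0
  step 3 · PE0,0: acc=0; fwd→0 fwd↓0
Under OS (2×2), PE[0][0]:
  step 0 · PE0,0: acc=4; fwd→2 fwd↓2
  step 1 · PE0,0: acc=22; fwd→9 fwd↓2
  step 2 · PE0,0: acc=85; fwd→9 fwd↓7
  step 3 · PE0,0: acc=85; fwd→0 fwd↓0
Under RS (2×3), PE[0][0]:
  step 0 · PE0,0: acc=4; fwd→4 fwd↓2
  step 1 · PE0,0: acc=16; fwd→16 fwd↓8
  step 2 · PE0,0: acc=0; fwd→0 fwd↓0
  step 3 · PE0,0: acc=0; fwd→0 fwd↓0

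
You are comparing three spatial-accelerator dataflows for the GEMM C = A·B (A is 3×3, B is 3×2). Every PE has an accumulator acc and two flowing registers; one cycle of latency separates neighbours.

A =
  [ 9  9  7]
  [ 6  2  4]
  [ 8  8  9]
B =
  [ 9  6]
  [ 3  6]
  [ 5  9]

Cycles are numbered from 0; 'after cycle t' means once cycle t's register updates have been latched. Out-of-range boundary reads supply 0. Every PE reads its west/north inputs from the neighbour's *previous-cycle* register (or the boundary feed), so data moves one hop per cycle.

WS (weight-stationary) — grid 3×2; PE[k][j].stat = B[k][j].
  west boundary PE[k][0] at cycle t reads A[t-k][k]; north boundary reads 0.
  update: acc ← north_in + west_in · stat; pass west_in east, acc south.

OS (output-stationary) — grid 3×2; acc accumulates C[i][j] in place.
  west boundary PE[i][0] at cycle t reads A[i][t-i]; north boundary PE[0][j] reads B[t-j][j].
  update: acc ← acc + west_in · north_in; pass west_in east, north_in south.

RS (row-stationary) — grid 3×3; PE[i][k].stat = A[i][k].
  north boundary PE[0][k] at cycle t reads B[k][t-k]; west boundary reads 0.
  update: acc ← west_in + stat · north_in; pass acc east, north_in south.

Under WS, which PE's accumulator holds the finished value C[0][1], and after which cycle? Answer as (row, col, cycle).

(row, col, cycle) = (2, 1, 3)

WS — PE[2][1] is where C[0][1] collects:
  after 0 — PE[2][1] acc=0, pass-E 0, pass-S 0
  after 1 — PE[2][1] acc=0, pass-E 0, pass-S 0
  after 2 — PE[2][1] acc=0, pass-E 0, pass-S 0
  after 3 — PE[2][1] acc=171, pass-E 7, pass-S 171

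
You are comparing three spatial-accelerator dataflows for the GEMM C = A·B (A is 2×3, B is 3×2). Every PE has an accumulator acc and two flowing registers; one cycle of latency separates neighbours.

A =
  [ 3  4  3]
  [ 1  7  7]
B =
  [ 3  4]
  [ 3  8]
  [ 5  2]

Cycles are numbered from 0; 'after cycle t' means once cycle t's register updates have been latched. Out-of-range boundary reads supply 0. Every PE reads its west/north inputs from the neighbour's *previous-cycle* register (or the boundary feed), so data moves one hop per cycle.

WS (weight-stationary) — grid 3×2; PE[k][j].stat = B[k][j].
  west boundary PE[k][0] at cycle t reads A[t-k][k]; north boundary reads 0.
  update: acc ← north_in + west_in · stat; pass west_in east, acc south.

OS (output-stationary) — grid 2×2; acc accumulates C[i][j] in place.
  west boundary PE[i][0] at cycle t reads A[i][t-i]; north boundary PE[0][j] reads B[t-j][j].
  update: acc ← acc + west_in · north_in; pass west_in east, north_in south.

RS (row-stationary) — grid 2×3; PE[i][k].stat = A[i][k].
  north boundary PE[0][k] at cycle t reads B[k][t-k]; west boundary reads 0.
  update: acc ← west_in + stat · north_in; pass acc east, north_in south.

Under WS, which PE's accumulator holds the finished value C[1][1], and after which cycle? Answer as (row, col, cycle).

(row, col, cycle) = (2, 1, 4)

WS: C[1][1] accumulates in PE[2][1]:
  step 0 · PE2,1: acc=0; fwd→0 fwd↓0
  step 1 · PE2,1: acc=0; fwd→0 fwd↓0
  step 2 · PE2,1: acc=0; fwd→0 fwd↓0
  step 3 · PE2,1: acc=50; fwd→3 fwd↓50
  step 4 · PE2,1: acc=74; fwd→7 fwd↓74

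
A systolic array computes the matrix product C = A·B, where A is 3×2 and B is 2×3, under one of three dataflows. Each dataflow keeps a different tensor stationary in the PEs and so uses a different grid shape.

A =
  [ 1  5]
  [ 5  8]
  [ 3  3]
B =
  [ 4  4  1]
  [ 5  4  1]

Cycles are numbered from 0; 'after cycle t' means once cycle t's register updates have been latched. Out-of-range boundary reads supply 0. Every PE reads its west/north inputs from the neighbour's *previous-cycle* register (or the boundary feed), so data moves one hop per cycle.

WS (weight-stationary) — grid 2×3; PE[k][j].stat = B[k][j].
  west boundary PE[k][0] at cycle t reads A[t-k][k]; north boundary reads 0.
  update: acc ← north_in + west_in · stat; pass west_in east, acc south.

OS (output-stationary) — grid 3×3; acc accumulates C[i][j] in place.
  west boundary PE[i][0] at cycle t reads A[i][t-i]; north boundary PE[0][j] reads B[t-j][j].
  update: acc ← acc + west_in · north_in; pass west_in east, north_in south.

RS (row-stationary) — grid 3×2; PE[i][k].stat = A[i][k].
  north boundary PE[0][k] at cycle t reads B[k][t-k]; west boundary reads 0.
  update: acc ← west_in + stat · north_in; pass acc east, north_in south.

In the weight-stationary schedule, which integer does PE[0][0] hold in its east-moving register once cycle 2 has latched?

register = 3

WS on a 2×3 grid — tracing PE[0][0] and its feeders:
  [0] (0,0) acc=4 (h:1 v:4)
  [1] (0,0) acc=20 (h:5 v:20)
  [2] (0,0) acc=12 (h:3 v:12)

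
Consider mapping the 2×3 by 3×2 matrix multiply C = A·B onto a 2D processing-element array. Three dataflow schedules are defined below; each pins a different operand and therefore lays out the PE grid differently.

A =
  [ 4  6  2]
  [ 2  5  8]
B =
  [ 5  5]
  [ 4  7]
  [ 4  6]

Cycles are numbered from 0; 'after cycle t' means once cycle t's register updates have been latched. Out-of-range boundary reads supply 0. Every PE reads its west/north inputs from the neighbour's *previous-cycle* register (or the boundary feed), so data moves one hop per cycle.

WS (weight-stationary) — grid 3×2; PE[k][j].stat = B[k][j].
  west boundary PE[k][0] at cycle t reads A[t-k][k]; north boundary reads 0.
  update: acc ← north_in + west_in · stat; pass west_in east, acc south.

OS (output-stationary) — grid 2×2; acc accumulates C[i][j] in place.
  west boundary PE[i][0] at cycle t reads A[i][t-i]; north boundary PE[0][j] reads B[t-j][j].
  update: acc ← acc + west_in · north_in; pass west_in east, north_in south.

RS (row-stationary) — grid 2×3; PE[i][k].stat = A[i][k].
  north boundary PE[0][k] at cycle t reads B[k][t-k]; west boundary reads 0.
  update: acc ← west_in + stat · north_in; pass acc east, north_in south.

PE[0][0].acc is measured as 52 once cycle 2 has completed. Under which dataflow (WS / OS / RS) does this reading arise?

dataflow = OS

WS [3×2] PE[0][0] across cycles:
  cycle 0: PE[0][0] → acc 20, east 4, south 20
  cycle 1: PE[0][0] → acc 10, east 2, south 10
  cycle 2: PE[0][0] → acc 0, east 0, south 0
OS [2×2] PE[0][0] across cycles:
  cycle 0: PE[0][0] → acc 20, east 4, south 5
  cycle 1: PE[0][0] → acc 44, east 6, south 4
  cycle 2: PE[0][0] → acc 52, east 2, south 4
RS [2×3] PE[0][0] across cycles:
  cycle 0: PE[0][0] → acc 20, east 20, south 5
  cycle 1: PE[0][0] → acc 20, east 20, south 5
  cycle 2: PE[0][0] → acc 0, east 0, south 0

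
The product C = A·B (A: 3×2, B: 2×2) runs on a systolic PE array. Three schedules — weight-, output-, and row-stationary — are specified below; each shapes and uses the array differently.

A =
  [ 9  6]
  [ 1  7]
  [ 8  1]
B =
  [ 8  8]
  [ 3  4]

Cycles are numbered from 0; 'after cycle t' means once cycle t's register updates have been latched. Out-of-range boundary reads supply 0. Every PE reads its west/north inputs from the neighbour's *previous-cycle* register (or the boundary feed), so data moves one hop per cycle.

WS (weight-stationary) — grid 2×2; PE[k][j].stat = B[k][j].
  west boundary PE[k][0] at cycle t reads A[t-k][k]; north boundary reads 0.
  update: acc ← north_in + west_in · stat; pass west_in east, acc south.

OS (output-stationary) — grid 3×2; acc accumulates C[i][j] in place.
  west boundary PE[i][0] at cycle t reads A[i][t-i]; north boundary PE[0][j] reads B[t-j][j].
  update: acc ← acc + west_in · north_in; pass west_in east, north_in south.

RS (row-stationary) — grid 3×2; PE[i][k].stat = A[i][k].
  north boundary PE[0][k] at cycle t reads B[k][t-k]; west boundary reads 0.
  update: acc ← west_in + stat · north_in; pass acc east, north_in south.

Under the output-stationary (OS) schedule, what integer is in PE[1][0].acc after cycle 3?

PE[1][0].acc = 29

OS (3×2). Following PE[1][0] plus its west/north inputs:
  0: (0,0).acc=72  regs=<9,8>
  0: (1,0).acc=0  regs=<0,0>
  1: (0,0).acc=90  regs=<6,3>
  1: (1,0).acc=8  regs=<1,8>
  2: (0,0).acc=90  regs=<0,0>
  2: (1,0).acc=29  regs=<7,3>
  3: (0,0).acc=90  regs=<0,0>
  3: (1,0).acc=29  regs=<0,0>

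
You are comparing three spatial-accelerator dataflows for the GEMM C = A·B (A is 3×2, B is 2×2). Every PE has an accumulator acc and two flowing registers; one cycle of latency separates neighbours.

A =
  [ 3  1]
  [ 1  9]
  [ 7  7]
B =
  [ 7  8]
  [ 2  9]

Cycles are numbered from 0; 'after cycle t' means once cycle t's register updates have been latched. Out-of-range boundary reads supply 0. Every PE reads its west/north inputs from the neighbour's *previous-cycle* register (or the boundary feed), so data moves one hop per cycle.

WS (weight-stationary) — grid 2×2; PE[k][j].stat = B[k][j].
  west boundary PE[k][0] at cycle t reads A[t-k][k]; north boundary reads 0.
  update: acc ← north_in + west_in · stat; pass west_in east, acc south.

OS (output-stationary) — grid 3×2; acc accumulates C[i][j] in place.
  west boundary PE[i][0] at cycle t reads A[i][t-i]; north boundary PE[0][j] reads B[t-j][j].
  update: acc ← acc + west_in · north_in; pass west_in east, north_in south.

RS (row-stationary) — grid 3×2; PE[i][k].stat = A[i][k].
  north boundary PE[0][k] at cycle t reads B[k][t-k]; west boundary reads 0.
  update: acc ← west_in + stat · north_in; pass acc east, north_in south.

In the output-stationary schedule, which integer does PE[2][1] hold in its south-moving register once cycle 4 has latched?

Tracing OS — 3×2 array, target PE[2][1]:
  step 0 · PE1,1: acc=0; fwd→0 fwd↓0
  step 0 · PE2,0: acc=0; fwd→0 fwd↓0
  step 0 · PE2,1: acc=0; fwd→0 fwd↓0
  step 1 · PE1,1: acc=0; fwd→0 fwd↓0
  step 1 · PE2,0: acc=0; fwd→0 fwd↓0
  step 1 · PE2,1: acc=0; fwd→0 fwd↓0
  step 2 · PE1,1: acc=8; fwd→1 fwd↓8
  step 2 · PE2,0: acc=49; fwd→7 fwd↓7
  step 2 · PE2,1: acc=0; fwd→0 fwd↓0
  step 3 · PE1,1: acc=89; fwd→9 fwd↓9
  step 3 · PE2,0: acc=63; fwd→7 fwd↓2
  step 3 · PE2,1: acc=56; fwd→7 fwd↓8
  step 4 · PE1,1: acc=89; fwd→0 fwd↓0
  step 4 · PE2,0: acc=63; fwd→0 fwd↓0
  step 4 · PE2,1: acc=119; fwd→7 fwd↓9

register = 9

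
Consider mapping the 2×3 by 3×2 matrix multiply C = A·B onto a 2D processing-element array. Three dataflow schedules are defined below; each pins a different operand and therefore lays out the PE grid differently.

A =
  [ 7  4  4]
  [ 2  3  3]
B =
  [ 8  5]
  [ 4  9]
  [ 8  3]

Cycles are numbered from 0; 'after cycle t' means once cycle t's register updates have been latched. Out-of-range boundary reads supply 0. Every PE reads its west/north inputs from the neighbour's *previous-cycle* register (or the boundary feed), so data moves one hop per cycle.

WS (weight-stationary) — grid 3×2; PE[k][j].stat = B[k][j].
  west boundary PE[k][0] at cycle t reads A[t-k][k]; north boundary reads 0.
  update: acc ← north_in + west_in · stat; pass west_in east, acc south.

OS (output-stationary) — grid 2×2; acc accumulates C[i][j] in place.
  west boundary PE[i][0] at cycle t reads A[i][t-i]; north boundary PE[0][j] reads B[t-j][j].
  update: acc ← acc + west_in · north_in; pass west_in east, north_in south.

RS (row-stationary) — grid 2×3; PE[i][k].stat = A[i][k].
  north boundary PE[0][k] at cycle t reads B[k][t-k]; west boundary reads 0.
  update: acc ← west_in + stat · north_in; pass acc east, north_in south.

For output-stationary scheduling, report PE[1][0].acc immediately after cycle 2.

OS (2×2). Following PE[1][0] plus its west/north inputs:
  after 0 — PE[0][0] acc=56, pass-E 7, pass-S 8
  after 0 — PE[1][0] acc=0, pass-E 0, pass-S 0
  after 1 — PE[0][0] acc=72, pass-E 4, pass-S 4
  after 1 — PE[1][0] acc=16, pass-E 2, pass-S 8
  after 2 — PE[0][0] acc=104, pass-E 4, pass-S 8
  after 2 — PE[1][0] acc=28, pass-E 3, pass-S 4

PE[1][0].acc = 28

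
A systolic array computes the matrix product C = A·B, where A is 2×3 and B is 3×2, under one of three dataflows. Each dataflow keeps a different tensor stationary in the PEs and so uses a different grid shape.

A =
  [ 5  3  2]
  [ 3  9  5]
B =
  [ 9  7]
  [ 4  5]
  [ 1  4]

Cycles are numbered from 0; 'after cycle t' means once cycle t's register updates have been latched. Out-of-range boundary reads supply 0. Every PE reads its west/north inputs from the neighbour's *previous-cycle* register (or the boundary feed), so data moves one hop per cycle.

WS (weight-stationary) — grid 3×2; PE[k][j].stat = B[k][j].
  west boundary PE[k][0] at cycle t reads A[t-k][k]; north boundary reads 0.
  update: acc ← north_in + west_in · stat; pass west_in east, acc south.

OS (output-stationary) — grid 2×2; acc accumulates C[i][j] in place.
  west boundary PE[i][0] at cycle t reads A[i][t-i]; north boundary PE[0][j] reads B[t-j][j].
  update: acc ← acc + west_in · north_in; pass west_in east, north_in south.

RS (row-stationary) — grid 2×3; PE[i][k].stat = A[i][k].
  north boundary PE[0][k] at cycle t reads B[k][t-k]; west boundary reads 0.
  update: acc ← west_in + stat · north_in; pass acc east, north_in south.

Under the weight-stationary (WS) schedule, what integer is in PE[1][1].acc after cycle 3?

PE[1][1].acc = 66

WS on a 3×2 grid — tracing PE[1][1] and its feeders:
  0: (0,1).acc=0  regs=<0,0>
  0: (1,0).acc=0  regs=<0,0>
  0: (1,1).acc=0  regs=<0,0>
  1: (0,1).acc=35  regs=<5,35>
  1: (1,0).acc=57  regs=<3,57>
  1: (1,1).acc=0  regs=<0,0>
  2: (0,1).acc=21  regs=<3,21>
  2: (1,0).acc=63  regs=<9,63>
  2: (1,1).acc=50  regs=<3,50>
  3: (0,1).acc=0  regs=<0,0>
  3: (1,0).acc=0  regs=<0,0>
  3: (1,1).acc=66  regs=<9,66>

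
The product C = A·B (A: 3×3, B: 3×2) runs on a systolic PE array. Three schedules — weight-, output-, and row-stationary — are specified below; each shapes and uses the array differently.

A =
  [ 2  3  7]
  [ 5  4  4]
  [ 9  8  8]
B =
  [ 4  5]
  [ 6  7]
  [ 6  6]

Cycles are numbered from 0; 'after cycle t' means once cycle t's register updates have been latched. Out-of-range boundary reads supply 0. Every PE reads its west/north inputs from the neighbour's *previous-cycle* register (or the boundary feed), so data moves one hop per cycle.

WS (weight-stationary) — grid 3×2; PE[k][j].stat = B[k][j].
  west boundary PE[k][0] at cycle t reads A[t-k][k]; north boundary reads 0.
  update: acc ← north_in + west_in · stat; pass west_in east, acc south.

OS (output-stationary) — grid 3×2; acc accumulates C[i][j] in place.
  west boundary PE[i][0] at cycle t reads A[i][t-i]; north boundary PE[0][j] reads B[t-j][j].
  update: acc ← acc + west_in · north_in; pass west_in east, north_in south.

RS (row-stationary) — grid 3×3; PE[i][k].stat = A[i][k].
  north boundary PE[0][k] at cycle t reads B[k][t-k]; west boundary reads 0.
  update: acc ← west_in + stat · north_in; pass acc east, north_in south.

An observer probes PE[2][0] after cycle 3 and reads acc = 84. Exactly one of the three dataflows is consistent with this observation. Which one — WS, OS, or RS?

Under WS (3×2), PE[2][0]:
  [0] (2,0) acc=0 (h:0 v:0)
  [1] (2,0) acc=0 (h:0 v:0)
  [2] (2,0) acc=68 (h:7 v:68)
  [3] (2,0) acc=68 (h:4 v:68)
Under OS (3×2), PE[2][0]:
  [0] (2,0) acc=0 (h:0 v:0)
  [1] (2,0) acc=0 (h:0 v:0)
  [2] (2,0) acc=36 (h:9 v:4)
  [3] (2,0) acc=84 (h:8 v:6)
Under RS (3×3), PE[2][0]:
  [0] (2,0) acc=0 (h:0 v:0)
  [1] (2,0) acc=0 (h:0 v:0)
  [2] (2,0) acc=36 (h:36 v:4)
  [3] (2,0) acc=45 (h:45 v:5)

dataflow = OS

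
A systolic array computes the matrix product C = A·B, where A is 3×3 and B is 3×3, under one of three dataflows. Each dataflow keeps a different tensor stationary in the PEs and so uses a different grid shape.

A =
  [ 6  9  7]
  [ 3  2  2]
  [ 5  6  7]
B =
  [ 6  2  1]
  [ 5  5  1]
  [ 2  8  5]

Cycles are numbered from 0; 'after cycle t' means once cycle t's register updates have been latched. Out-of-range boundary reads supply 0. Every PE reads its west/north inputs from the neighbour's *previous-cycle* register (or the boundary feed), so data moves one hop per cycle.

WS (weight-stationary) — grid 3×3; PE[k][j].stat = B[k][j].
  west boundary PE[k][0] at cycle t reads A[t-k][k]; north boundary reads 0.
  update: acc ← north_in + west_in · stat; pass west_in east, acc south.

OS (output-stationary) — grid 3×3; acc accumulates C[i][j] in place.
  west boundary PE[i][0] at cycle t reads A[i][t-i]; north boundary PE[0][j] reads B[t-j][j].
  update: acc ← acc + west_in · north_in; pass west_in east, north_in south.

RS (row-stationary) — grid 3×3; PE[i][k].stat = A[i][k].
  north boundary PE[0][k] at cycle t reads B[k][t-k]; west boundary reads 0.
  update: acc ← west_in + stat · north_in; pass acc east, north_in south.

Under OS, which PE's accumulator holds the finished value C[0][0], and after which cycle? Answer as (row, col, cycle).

(row, col, cycle) = (0, 0, 2)

OS — PE[0][0] is where C[0][0] collects:
  t=0 PE[0][0]: acc=36 h=6 v=6
  t=1 PE[0][0]: acc=81 h=9 v=5
  t=2 PE[0][0]: acc=95 h=7 v=2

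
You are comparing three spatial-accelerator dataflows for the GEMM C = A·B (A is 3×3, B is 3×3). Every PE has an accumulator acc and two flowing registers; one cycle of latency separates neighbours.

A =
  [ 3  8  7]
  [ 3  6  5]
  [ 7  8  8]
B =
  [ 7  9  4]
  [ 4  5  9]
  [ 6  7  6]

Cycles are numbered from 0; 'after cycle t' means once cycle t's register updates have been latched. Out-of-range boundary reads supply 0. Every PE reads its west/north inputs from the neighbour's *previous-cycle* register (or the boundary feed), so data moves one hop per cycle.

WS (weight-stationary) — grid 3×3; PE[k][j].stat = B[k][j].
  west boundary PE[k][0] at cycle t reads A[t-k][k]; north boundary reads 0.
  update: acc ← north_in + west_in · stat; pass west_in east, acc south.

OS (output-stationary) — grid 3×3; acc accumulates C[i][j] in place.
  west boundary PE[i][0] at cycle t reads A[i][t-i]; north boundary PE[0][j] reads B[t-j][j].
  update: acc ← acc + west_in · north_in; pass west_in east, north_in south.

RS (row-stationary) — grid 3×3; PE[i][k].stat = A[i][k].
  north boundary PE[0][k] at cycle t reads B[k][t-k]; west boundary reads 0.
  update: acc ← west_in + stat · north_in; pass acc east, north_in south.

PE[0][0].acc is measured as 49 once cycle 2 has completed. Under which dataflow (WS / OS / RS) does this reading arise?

WS (3×3 grid), PE[0][0]:
  c0 r0c0: 21 / 3 / 21
  c1 r0c0: 21 / 3 / 21
  c2 r0c0: 49 / 7 / 49
OS (3×3 grid), PE[0][0]:
  c0 r0c0: 21 / 3 / 7
  c1 r0c0: 53 / 8 / 4
  c2 r0c0: 95 / 7 / 6
RS (3×3 grid), PE[0][0]:
  c0 r0c0: 21 / 21 / 7
  c1 r0c0: 27 / 27 / 9
  c2 r0c0: 12 / 12 / 4

dataflow = WS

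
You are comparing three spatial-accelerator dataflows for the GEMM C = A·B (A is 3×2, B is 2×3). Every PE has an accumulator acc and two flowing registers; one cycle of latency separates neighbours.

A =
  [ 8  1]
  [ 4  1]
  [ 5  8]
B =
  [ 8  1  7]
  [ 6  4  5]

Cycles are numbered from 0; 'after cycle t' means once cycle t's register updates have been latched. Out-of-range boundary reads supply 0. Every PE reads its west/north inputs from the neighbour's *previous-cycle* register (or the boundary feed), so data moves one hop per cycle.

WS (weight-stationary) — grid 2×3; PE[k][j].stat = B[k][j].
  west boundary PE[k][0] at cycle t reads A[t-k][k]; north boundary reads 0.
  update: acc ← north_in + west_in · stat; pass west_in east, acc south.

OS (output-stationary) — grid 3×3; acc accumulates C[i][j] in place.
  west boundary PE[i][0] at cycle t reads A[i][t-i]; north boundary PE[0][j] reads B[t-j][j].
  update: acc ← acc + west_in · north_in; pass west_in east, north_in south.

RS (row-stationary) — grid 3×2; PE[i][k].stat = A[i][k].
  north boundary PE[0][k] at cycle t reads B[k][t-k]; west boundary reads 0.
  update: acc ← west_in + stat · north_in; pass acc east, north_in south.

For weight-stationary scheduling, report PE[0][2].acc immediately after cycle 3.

Tracing WS — 2×3 array, target PE[0][2]:
  @0  [0,1]  acc 0  |  →0  ↓0
  @0  [0,2]  acc 0  |  →0  ↓0
  @1  [0,1]  acc 8  |  →8  ↓8
  @1  [0,2]  acc 0  |  →0  ↓0
  @2  [0,1]  acc 4  |  →4  ↓4
  @2  [0,2]  acc 56  |  →8  ↓56
  @3  [0,1]  acc 5  |  →5  ↓5
  @3  [0,2]  acc 28  |  →4  ↓28

PE[0][2].acc = 28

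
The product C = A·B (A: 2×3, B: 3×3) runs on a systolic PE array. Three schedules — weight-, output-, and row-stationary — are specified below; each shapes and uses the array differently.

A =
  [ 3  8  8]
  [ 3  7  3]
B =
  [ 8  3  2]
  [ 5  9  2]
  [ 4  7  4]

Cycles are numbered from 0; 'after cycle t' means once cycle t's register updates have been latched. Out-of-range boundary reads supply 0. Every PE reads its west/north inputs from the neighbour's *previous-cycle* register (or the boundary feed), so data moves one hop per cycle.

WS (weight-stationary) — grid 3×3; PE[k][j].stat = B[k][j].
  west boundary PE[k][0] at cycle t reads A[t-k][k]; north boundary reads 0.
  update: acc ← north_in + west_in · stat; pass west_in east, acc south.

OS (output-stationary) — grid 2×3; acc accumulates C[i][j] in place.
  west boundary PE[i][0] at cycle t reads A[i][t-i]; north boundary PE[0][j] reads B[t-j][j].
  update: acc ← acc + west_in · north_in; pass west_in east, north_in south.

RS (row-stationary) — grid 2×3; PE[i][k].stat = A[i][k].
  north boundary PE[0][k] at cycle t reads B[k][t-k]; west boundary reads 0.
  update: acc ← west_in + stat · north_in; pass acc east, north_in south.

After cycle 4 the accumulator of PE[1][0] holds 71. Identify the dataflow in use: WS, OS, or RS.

— WS: 3×3; PE[1][0] trace:
  after 0 — PE[1][0] acc=0, pass-E 0, pass-S 0
  after 1 — PE[1][0] acc=64, pass-E 8, pass-S 64
  after 2 — PE[1][0] acc=59, pass-E 7, pass-S 59
  after 3 — PE[1][0] acc=0, pass-E 0, pass-S 0
  after 4 — PE[1][0] acc=0, pass-E 0, pass-S 0
— OS: 2×3; PE[1][0] trace:
  after 0 — PE[1][0] acc=0, pass-E 0, pass-S 0
  after 1 — PE[1][0] acc=24, pass-E 3, pass-S 8
  after 2 — PE[1][0] acc=59, pass-E 7, pass-S 5
  after 3 — PE[1][0] acc=71, pass-E 3, pass-S 4
  after 4 — PE[1][0] acc=71, pass-E 0, pass-S 0
— RS: 2×3; PE[1][0] trace:
  after 0 — PE[1][0] acc=0, pass-E 0, pass-S 0
  after 1 — PE[1][0] acc=24, pass-E 24, pass-S 8
  after 2 — PE[1][0] acc=9, pass-E 9, pass-S 3
  after 3 — PE[1][0] acc=6, pass-E 6, pass-S 2
  after 4 — PE[1][0] acc=0, pass-E 0, pass-S 0

dataflow = OS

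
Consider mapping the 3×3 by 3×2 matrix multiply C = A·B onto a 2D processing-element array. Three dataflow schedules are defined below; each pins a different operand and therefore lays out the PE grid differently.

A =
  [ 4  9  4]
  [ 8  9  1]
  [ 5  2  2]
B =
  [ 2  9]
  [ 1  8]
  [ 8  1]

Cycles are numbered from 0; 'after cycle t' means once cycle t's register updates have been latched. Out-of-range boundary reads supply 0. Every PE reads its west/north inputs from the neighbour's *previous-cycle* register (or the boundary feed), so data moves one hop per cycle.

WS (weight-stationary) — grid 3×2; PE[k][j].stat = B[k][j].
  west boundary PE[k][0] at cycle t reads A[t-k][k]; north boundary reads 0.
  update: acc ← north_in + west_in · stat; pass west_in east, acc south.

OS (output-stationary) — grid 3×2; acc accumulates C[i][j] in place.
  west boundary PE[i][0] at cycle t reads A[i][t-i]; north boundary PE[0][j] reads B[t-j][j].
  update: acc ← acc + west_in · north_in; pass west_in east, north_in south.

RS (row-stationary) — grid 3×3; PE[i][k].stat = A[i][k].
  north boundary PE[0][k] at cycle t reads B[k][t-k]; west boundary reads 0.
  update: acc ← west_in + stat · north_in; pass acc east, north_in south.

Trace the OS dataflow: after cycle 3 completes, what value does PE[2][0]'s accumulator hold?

OS on a 3×2 grid — tracing PE[2][0] and its feeders:
  @0  [1,0]  acc 0  |  →0  ↓0
  @0  [2,0]  acc 0  |  →0  ↓0
  @1  [1,0]  acc 16  |  →8  ↓2
  @1  [2,0]  acc 0  |  →0  ↓0
  @2  [1,0]  acc 25  |  →9  ↓1
  @2  [2,0]  acc 10  |  →5  ↓2
  @3  [1,0]  acc 33  |  →1  ↓8
  @3  [2,0]  acc 12  |  →2  ↓1

PE[2][0].acc = 12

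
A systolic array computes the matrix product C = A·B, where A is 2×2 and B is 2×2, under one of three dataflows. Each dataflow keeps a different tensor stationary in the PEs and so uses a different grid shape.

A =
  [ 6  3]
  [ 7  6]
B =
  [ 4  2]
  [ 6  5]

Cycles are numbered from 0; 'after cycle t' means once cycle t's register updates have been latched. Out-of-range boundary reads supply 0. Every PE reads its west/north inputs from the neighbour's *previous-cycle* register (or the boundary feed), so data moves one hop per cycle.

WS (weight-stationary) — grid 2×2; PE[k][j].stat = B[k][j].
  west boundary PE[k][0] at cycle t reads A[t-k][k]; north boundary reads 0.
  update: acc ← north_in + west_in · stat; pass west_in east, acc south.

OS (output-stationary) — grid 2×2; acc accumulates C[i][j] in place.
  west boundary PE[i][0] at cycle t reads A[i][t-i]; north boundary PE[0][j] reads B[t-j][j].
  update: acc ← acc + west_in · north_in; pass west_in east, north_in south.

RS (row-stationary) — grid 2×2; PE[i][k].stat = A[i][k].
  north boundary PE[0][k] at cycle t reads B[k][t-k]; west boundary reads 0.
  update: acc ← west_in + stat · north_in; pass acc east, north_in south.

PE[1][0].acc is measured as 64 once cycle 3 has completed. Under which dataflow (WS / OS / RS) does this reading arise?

Under WS (2×2), PE[1][0]:
  t=0 PE[1][0]: acc=0 h=0 v=0
  t=1 PE[1][0]: acc=42 h=3 v=42
  t=2 PE[1][0]: acc=64 h=6 v=64
  t=3 PE[1][0]: acc=0 h=0 v=0
Under OS (2×2), PE[1][0]:
  t=0 PE[1][0]: acc=0 h=0 v=0
  t=1 PE[1][0]: acc=28 h=7 v=4
  t=2 PE[1][0]: acc=64 h=6 v=6
  t=3 PE[1][0]: acc=64 h=0 v=0
Under RS (2×2), PE[1][0]:
  t=0 PE[1][0]: acc=0 h=0 v=0
  t=1 PE[1][0]: acc=28 h=28 v=4
  t=2 PE[1][0]: acc=14 h=14 v=2
  t=3 PE[1][0]: acc=0 h=0 v=0

dataflow = OS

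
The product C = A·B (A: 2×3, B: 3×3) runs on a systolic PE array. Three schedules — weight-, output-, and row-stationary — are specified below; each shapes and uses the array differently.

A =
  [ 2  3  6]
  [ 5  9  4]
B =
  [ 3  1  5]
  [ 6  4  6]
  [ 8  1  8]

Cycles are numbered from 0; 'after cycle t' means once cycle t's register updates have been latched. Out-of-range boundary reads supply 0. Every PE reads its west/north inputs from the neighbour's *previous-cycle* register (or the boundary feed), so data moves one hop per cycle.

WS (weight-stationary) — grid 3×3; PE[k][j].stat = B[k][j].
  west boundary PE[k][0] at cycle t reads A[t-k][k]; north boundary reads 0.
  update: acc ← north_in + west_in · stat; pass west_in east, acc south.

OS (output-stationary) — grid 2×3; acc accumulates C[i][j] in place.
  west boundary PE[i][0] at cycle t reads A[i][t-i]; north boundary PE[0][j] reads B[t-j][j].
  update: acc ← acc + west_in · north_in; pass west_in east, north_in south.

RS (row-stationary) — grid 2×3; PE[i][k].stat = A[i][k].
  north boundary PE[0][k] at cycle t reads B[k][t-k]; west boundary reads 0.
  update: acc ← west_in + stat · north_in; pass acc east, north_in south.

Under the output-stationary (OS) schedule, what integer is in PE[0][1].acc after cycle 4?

Tracing OS — 2×3 array, target PE[0][1]:
  @0  [0,0]  acc 6  |  →2  ↓3
  @0  [0,1]  acc 0  |  →0  ↓0
  @1  [0,0]  acc 24  |  →3  ↓6
  @1  [0,1]  acc 2  |  →2  ↓1
  @2  [0,0]  acc 72  |  →6  ↓8
  @2  [0,1]  acc 14  |  →3  ↓4
  @3  [0,0]  acc 72  |  →0  ↓0
  @3  [0,1]  acc 20  |  →6  ↓1
  @4  [0,0]  acc 72  |  →0  ↓0
  @4  [0,1]  acc 20  |  →0  ↓0

PE[0][1].acc = 20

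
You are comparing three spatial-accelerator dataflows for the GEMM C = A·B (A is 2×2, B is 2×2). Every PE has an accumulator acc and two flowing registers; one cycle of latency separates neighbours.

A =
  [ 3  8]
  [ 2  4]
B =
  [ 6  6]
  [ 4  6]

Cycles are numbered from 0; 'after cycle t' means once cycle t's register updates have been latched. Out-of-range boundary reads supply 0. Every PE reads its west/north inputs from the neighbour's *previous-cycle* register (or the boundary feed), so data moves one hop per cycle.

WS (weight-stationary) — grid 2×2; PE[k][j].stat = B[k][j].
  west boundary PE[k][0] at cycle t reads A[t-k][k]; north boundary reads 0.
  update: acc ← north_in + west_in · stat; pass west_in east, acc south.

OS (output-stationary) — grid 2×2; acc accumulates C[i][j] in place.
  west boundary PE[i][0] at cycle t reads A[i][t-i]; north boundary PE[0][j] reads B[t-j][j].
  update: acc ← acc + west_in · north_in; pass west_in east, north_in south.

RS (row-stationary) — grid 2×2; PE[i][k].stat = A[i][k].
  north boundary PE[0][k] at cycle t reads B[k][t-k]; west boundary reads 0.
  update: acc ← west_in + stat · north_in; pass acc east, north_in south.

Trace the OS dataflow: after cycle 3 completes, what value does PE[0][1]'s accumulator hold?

OS (2×2). Following PE[0][1] plus its west/north inputs:
  t=0 PE[0][0]: acc=18 h=3 v=6
  t=0 PE[0][1]: acc=0 h=0 v=0
  t=1 PE[0][0]: acc=50 h=8 v=4
  t=1 PE[0][1]: acc=18 h=3 v=6
  t=2 PE[0][0]: acc=50 h=0 v=0
  t=2 PE[0][1]: acc=66 h=8 v=6
  t=3 PE[0][0]: acc=50 h=0 v=0
  t=3 PE[0][1]: acc=66 h=0 v=0

PE[0][1].acc = 66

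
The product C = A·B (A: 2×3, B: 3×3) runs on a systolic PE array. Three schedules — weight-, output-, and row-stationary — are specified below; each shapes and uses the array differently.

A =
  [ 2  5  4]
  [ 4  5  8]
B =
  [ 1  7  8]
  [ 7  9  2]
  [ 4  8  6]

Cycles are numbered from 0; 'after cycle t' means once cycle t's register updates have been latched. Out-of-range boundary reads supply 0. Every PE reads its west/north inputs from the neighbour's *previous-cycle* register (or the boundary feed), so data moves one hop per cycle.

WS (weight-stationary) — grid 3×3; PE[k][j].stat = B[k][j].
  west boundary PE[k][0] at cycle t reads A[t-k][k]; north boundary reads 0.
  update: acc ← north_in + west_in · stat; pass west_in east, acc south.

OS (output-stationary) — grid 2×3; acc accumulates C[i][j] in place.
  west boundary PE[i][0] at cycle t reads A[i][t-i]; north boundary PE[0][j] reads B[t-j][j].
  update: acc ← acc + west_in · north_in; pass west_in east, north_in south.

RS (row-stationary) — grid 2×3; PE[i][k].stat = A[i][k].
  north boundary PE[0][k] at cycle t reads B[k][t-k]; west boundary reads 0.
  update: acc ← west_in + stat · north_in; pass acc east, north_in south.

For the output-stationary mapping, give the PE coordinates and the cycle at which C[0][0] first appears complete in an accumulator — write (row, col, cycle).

(row, col, cycle) = (0, 0, 2)

OS — PE[0][0] is where C[0][0] collects:
  [0] (0,0) acc=2 (h:2 v:1)
  [1] (0,0) acc=37 (h:5 v:7)
  [2] (0,0) acc=53 (h:4 v:4)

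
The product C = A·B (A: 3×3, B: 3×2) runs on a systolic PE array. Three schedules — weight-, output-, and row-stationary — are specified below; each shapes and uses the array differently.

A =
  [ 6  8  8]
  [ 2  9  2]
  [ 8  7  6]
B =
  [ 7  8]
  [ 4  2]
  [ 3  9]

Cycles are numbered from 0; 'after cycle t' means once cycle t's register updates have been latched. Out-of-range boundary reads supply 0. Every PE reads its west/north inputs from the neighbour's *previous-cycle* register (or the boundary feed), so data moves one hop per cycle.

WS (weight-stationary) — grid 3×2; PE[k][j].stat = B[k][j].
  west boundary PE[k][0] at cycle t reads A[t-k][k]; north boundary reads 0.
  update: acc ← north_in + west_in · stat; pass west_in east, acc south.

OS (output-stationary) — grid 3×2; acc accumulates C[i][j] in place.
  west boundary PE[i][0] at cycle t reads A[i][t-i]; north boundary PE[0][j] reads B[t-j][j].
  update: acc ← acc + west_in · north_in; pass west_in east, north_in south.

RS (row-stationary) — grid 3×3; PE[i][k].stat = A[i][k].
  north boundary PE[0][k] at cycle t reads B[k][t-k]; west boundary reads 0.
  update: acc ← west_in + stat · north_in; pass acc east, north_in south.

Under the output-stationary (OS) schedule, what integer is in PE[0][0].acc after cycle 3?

PE[0][0].acc = 98

OS 3×2: PE[0][0] cycle-by-cycle (with neighbour feeds):
  0: (0,0).acc=42  regs=<6,7>
  1: (0,0).acc=74  regs=<8,4>
  2: (0,0).acc=98  regs=<8,3>
  3: (0,0).acc=98  regs=<0,0>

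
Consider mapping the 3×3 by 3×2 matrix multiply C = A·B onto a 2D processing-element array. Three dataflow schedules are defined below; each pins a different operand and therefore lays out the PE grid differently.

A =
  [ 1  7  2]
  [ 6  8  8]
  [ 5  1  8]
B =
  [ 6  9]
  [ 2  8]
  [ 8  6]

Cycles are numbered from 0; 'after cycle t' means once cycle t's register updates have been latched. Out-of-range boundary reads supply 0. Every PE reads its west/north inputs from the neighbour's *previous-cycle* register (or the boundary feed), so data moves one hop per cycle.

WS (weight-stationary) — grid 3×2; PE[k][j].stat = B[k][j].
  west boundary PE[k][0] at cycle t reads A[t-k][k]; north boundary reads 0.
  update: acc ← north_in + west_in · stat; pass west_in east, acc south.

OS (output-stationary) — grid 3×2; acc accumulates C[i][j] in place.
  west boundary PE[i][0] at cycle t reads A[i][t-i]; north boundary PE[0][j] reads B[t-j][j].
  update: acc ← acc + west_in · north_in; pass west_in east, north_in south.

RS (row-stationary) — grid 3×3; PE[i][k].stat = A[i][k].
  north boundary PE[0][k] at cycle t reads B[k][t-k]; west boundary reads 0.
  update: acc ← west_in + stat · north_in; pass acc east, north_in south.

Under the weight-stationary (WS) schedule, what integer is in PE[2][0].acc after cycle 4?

WS (3×2). Following PE[2][0] plus its west/north inputs:
  cycle 0: PE[1][0] → acc 0, east 0, south 0
  cycle 0: PE[2][0] → acc 0, east 0, south 0
  cycle 1: PE[1][0] → acc 20, east 7, south 20
  cycle 1: PE[2][0] → acc 0, east 0, south 0
  cycle 2: PE[1][0] → acc 52, east 8, south 52
  cycle 2: PE[2][0] → acc 36, east 2, south 36
  cycle 3: PE[1][0] → acc 32, east 1, south 32
  cycle 3: PE[2][0] → acc 116, east 8, south 116
  cycle 4: PE[1][0] → acc 0, east 0, south 0
  cycle 4: PE[2][0] → acc 96, east 8, south 96

PE[2][0].acc = 96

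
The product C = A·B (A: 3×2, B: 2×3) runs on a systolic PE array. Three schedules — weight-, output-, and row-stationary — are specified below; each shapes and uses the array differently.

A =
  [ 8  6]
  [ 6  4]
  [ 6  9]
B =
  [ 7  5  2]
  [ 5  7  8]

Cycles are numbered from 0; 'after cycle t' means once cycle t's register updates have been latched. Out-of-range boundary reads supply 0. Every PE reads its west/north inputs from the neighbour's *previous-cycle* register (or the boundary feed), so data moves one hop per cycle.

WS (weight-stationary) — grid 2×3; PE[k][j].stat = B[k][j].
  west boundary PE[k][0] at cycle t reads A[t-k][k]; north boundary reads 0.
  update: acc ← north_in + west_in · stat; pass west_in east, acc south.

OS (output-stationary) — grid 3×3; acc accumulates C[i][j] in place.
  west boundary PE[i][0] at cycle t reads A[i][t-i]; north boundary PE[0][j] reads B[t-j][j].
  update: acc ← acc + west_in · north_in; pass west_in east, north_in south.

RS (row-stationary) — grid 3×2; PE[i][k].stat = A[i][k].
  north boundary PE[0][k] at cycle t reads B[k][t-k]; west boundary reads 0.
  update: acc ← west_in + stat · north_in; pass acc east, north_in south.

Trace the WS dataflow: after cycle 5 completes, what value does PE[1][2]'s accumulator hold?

PE[1][2].acc = 84

WS (2×3). Following PE[1][2] plus its west/north inputs:
  0: (0,2).acc=0  regs=<0,0>
  0: (1,1).acc=0  regs=<0,0>
  0: (1,2).acc=0  regs=<0,0>
  1: (0,2).acc=0  regs=<0,0>
  1: (1,1).acc=0  regs=<0,0>
  1: (1,2).acc=0  regs=<0,0>
  2: (0,2).acc=16  regs=<8,16>
  2: (1,1).acc=82  regs=<6,82>
  2: (1,2).acc=0  regs=<0,0>
  3: (0,2).acc=12  regs=<6,12>
  3: (1,1).acc=58  regs=<4,58>
  3: (1,2).acc=64  regs=<6,64>
  4: (0,2).acc=12  regs=<6,12>
  4: (1,1).acc=93  regs=<9,93>
  4: (1,2).acc=44  regs=<4,44>
  5: (0,2).acc=0  regs=<0,0>
  5: (1,1).acc=0  regs=<0,0>
  5: (1,2).acc=84  regs=<9,84>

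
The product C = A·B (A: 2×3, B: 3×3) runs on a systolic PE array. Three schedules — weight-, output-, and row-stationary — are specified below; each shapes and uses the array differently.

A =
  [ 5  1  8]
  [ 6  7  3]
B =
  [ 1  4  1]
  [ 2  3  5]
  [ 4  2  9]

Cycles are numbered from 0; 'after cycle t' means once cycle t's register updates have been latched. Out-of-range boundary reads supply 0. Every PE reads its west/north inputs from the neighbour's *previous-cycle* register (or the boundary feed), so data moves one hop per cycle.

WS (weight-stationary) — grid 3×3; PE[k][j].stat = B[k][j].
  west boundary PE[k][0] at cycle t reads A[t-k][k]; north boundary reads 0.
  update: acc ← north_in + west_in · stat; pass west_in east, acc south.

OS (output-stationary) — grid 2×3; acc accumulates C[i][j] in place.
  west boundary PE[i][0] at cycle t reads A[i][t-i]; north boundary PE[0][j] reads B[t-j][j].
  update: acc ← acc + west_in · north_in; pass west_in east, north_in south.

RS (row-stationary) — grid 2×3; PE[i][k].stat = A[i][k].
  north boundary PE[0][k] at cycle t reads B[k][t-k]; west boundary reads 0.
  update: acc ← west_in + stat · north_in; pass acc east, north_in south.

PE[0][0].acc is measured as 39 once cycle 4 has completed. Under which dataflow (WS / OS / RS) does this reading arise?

dataflow = OS

WS (3×3 grid), PE[0][0]:
  0: (0,0).acc=5  regs=<5,5>
  1: (0,0).acc=6  regs=<6,6>
  2: (0,0).acc=0  regs=<0,0>
  3: (0,0).acc=0  regs=<0,0>
  4: (0,0).acc=0  regs=<0,0>
OS (2×3 grid), PE[0][0]:
  0: (0,0).acc=5  regs=<5,1>
  1: (0,0).acc=7  regs=<1,2>
  2: (0,0).acc=39  regs=<8,4>
  3: (0,0).acc=39  regs=<0,0>
  4: (0,0).acc=39  regs=<0,0>
RS (2×3 grid), PE[0][0]:
  0: (0,0).acc=5  regs=<5,1>
  1: (0,0).acc=20  regs=<20,4>
  2: (0,0).acc=5  regs=<5,1>
  3: (0,0).acc=0  regs=<0,0>
  4: (0,0).acc=0  regs=<0,0>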